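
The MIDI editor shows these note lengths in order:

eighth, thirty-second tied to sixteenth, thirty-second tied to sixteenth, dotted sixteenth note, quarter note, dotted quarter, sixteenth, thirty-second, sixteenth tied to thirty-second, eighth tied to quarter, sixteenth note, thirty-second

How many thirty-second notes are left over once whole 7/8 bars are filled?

26

One bar of 7/8 = 28 thirty-second notes.
Express everything in thirty-second notes: eighth = 4; thirty-second tied to sixteenth (thirty-second + sixteenth) = 3; thirty-second tied to sixteenth (thirty-second + sixteenth) = 3; dotted sixteenth note = 3; quarter note = 8; dotted quarter = 12; sixteenth = 2; thirty-second = 1; sixteenth tied to thirty-second (sixteenth + thirty-second) = 3; eighth tied to quarter (eighth + quarter) = 12; sixteenth note = 2; thirty-second = 1.
Sum: 4 + 3 + 3 + 3 + 8 + 12 + 2 + 1 + 3 + 12 + 2 + 1 = 54.
54 ÷ 28 = 1 complete bar with 26 thirty-second notes remaining.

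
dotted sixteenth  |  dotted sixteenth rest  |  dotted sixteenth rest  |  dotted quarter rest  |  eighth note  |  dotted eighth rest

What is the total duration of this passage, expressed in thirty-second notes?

31

Working in thirty-second notes: dotted sixteenth = 3; dotted sixteenth rest = 3; dotted sixteenth rest = 3; dotted quarter rest = 12; eighth note = 4; dotted eighth rest = 6.
Adding: 3 + 3 + 3 + 12 + 4 + 6 = 31 thirty-second notes.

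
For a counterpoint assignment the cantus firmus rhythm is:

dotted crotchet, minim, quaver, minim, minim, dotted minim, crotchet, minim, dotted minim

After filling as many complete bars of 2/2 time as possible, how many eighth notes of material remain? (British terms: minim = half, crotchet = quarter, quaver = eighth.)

2

One bar of 2/2 = 8 eighth notes.
Express everything in eighth notes: dotted crotchet = 3; minim = 4; quaver = 1; minim = 4; minim = 4; dotted minim = 6; crotchet = 2; minim = 4; dotted minim = 6.
Sum: 3 + 4 + 1 + 4 + 4 + 6 + 2 + 4 + 6 = 34.
34 ÷ 8 = 4 complete bars with 2 eighth notes remaining.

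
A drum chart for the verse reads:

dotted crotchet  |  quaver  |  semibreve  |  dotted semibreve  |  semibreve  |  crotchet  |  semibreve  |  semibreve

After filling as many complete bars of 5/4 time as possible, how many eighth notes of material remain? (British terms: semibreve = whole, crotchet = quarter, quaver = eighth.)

0

One bar of 5/4 = 10 eighth notes.
In eighth notes: dotted crotchet = 3; quaver = 1; semibreve = 8; dotted semibreve = 12; semibreve = 8; crotchet = 2; semibreve = 8; semibreve = 8.
Adding: 3 + 1 + 8 + 12 + 8 + 2 + 8 + 8 = 50.
50 ÷ 10 = 5 complete bars with 0 eighth notes remaining.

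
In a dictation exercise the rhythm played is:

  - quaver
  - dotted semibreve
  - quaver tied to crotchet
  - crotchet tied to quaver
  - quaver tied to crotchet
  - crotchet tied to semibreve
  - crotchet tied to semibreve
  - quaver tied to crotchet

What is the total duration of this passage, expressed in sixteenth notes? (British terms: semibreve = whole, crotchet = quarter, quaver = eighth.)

Each duration in sixteenth notes: quaver = 2; dotted semibreve = 24; quaver tied to crotchet (quaver + crotchet) = 6; crotchet tied to quaver (crotchet + quaver) = 6; quaver tied to crotchet (quaver + crotchet) = 6; crotchet tied to semibreve (crotchet + semibreve) = 20; crotchet tied to semibreve (crotchet + semibreve) = 20; quaver tied to crotchet (quaver + crotchet) = 6.
Sum: 2 + 24 + 6 + 6 + 6 + 20 + 20 + 6 = 90 sixteenth notes.

90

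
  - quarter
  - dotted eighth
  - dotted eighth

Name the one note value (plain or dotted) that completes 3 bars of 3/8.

3 bars of 3/8 = 18 sixteenth notes.
Each duration in sixteenth notes: quarter = 4; dotted eighth = 3; dotted eighth = 3.
Altogether 4 + 3 + 3 = 10.
Remaining: 18 − 10 = 8 sixteenth notes, which is a half note.

half note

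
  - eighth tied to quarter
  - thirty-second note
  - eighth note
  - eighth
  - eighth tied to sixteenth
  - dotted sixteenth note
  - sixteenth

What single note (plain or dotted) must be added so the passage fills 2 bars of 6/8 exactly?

2 bars of 6/8 = 48 thirty-second notes.
Convert each value to thirty-second notes: eighth tied to quarter (eighth + quarter) = 12; thirty-second note = 1; eighth note = 4; eighth = 4; eighth tied to sixteenth (eighth + sixteenth) = 6; dotted sixteenth note = 3; sixteenth = 2.
Altogether 12 + 1 + 4 + 4 + 6 + 3 + 2 = 32.
Remaining: 48 − 32 = 16 thirty-second notes, which is a half note.

half note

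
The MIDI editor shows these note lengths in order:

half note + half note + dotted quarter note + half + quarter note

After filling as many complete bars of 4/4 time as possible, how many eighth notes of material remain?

One bar of 4/4 = 8 eighth notes.
Each duration in eighth notes: half note = 4; half note = 4; dotted quarter note = 3; half = 4; quarter note = 2.
Sum: 4 + 4 + 3 + 4 + 2 = 17.
17 ÷ 8 = 2 complete bars with 1 eighth note remaining.

1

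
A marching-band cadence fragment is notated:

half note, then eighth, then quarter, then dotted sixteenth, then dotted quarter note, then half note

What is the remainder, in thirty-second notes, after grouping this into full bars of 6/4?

11

One bar of 6/4 = 48 thirty-second notes.
Convert each value to thirty-second notes: half note = 16; eighth = 4; quarter = 8; dotted sixteenth = 3; dotted quarter note = 12; half note = 16.
Total: 16 + 4 + 8 + 3 + 12 + 16 = 59.
59 ÷ 48 = 1 complete bar with 11 thirty-second notes remaining.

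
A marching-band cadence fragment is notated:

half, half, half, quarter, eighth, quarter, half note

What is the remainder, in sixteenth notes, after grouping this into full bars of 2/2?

10

One bar of 2/2 = 8 eighth notes.
In eighth notes: half = 4; half = 4; half = 4; quarter = 2; eighth = 1; quarter = 2; half note = 4.
Adding: 4 + 4 + 4 + 2 + 1 + 2 + 4 = 21.
21 ÷ 8 = 2 complete bars with 5 eighth notes remaining = 10 sixteenth notes.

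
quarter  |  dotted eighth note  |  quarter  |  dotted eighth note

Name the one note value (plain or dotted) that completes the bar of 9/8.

The bar of 9/8 = 18 sixteenth notes.
Express everything in sixteenth notes: quarter = 4; dotted eighth note = 3; quarter = 4; dotted eighth note = 3.
Total: 4 + 3 + 4 + 3 = 14.
Remaining: 18 − 14 = 4 sixteenth notes, which is a quarter note.

quarter note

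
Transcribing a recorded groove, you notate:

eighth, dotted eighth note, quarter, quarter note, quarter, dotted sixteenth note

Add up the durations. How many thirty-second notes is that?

Express everything in thirty-second notes: eighth = 4; dotted eighth note = 6; quarter = 8; quarter note = 8; quarter = 8; dotted sixteenth note = 3.
Altogether 4 + 6 + 8 + 8 + 8 + 3 = 37 thirty-second notes.

37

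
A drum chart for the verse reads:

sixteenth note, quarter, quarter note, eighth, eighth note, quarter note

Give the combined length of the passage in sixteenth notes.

Working in sixteenth notes: sixteenth note = 1; quarter = 4; quarter note = 4; eighth = 2; eighth note = 2; quarter note = 4.
Adding: 1 + 4 + 4 + 2 + 2 + 4 = 17 sixteenth notes.

17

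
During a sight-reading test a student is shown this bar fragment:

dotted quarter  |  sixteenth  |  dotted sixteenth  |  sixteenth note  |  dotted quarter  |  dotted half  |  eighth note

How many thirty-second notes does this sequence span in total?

59

Express everything in thirty-second notes: dotted quarter = 12; sixteenth = 2; dotted sixteenth = 3; sixteenth note = 2; dotted quarter = 12; dotted half = 24; eighth note = 4.
Sum: 12 + 2 + 3 + 2 + 12 + 24 + 4 = 59 thirty-second notes.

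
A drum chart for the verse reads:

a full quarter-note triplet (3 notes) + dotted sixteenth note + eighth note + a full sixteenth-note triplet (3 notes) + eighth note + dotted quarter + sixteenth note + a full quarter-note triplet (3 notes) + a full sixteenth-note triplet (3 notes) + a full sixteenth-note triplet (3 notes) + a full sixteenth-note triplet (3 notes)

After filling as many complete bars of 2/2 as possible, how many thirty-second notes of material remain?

One bar of 2/2 = 32 thirty-second notes.
Each duration in thirty-second notes: a full quarter-note triplet (3 notes) (three triplet quarters span one half) = 16; dotted sixteenth note = 3; eighth note = 4; a full sixteenth-note triplet (3 notes) (three triplet sixteenths span one eighth) = 4; eighth note = 4; dotted quarter = 12; sixteenth note = 2; a full quarter-note triplet (3 notes) (three triplet quarters span one half) = 16; a full sixteenth-note triplet (3 notes) (three triplet sixteenths span one eighth) = 4; a full sixteenth-note triplet (3 notes) (three triplet sixteenths span one eighth) = 4; a full sixteenth-note triplet (3 notes) (three triplet sixteenths span one eighth) = 4.
Adding: 16 + 3 + 4 + 4 + 4 + 12 + 2 + 16 + 4 + 4 + 4 = 73.
73 ÷ 32 = 2 complete bars with 9 thirty-second notes remaining.

9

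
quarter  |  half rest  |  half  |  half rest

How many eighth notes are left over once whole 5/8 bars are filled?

4

One bar of 5/8 = 5 eighth notes.
In eighth notes: quarter = 2; half rest = 4; half = 4; half rest = 4.
Sum: 2 + 4 + 4 + 4 = 14.
14 ÷ 5 = 2 complete bars with 4 eighth notes remaining.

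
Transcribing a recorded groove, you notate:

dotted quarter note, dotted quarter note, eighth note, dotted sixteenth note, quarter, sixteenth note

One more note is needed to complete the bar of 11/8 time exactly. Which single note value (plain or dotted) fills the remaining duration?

The bar of 11/8 = 44 thirty-second notes.
Working in thirty-second notes: dotted quarter note = 12; dotted quarter note = 12; eighth note = 4; dotted sixteenth note = 3; quarter = 8; sixteenth note = 2.
Total: 12 + 12 + 4 + 3 + 8 + 2 = 41.
Remaining: 44 − 41 = 3 thirty-second notes, which is a dotted sixteenth note.

dotted sixteenth note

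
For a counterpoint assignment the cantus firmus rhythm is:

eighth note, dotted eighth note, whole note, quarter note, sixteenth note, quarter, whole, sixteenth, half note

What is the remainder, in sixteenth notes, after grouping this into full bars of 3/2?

7

One bar of 3/2 = 24 sixteenth notes.
Working in sixteenth notes: eighth note = 2; dotted eighth note = 3; whole note = 16; quarter note = 4; sixteenth note = 1; quarter = 4; whole = 16; sixteenth = 1; half note = 8.
Altogether 2 + 3 + 16 + 4 + 1 + 4 + 16 + 1 + 8 = 55.
55 ÷ 24 = 2 complete bars with 7 sixteenth notes remaining.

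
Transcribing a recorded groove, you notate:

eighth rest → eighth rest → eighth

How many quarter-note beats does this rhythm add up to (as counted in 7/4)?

1.5

One quarter-note beat = 2 eighth notes.
Convert each value to eighth notes: eighth rest = 1; eighth rest = 1; eighth = 1.
Total: 1 + 1 + 1 = 3.
3 ÷ 2 = 1.5 beats.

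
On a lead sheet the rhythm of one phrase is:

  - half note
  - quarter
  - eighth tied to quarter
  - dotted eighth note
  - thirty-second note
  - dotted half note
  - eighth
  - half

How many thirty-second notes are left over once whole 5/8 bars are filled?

7

One bar of 5/8 = 20 thirty-second notes.
Convert each value to thirty-second notes: half note = 16; quarter = 8; eighth tied to quarter (eighth + quarter) = 12; dotted eighth note = 6; thirty-second note = 1; dotted half note = 24; eighth = 4; half = 16.
Altogether 16 + 8 + 12 + 6 + 1 + 24 + 4 + 16 = 87.
87 ÷ 20 = 4 complete bars with 7 thirty-second notes remaining.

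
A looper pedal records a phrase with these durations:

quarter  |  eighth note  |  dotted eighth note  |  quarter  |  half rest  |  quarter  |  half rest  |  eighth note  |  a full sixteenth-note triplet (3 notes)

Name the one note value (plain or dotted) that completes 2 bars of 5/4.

2 bars of 5/4 = 40 sixteenth notes.
Convert each value to sixteenth notes: quarter = 4; eighth note = 2; dotted eighth note = 3; quarter = 4; half rest = 8; quarter = 4; half rest = 8; eighth note = 2; a full sixteenth-note triplet (3 notes) (three triplet sixteenths span one eighth) = 2.
Sum: 4 + 2 + 3 + 4 + 8 + 4 + 8 + 2 + 2 = 37.
Remaining: 40 − 37 = 3 sixteenth notes, which is a dotted eighth note.

dotted eighth note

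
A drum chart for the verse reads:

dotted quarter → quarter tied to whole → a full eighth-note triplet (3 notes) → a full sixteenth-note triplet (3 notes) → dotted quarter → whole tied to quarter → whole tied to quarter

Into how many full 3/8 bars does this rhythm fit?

13

One bar of 3/8 = 3 eighth notes.
Express everything in eighth notes: dotted quarter = 3; quarter tied to whole (quarter + whole) = 10; a full eighth-note triplet (3 notes) (three triplet eighths span one quarter) = 2; a full sixteenth-note triplet (3 notes) (three triplet sixteenths span one eighth) = 1; dotted quarter = 3; whole tied to quarter (whole + quarter) = 10; whole tied to quarter (whole + quarter) = 10.
Adding: 3 + 10 + 2 + 1 + 3 + 10 + 10 = 39.
39 ÷ 3 = 13 complete bars with 0 left over.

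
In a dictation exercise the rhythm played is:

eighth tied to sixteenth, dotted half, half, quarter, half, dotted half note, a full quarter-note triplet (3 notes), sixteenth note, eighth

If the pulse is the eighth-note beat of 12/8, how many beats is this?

One eighth-note beat = 2 sixteenth notes.
Working in sixteenth notes: eighth tied to sixteenth (eighth + sixteenth) = 3; dotted half = 12; half = 8; quarter = 4; half = 8; dotted half note = 12; a full quarter-note triplet (3 notes) (three triplet quarters span one half) = 8; sixteenth note = 1; eighth = 2.
Sum: 3 + 12 + 8 + 4 + 8 + 12 + 8 + 1 + 2 = 58.
58 ÷ 2 = 29 beats.

29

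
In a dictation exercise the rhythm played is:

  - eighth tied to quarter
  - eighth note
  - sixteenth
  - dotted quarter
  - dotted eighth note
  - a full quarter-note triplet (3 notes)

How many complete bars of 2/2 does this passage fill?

One bar of 2/2 = 16 sixteenth notes.
Each duration in sixteenth notes: eighth tied to quarter (eighth + quarter) = 6; eighth note = 2; sixteenth = 1; dotted quarter = 6; dotted eighth note = 3; a full quarter-note triplet (3 notes) (three triplet quarters span one half) = 8.
Adding: 6 + 2 + 1 + 6 + 3 + 8 = 26.
26 ÷ 16 = 1 complete bar with 10 left over.

1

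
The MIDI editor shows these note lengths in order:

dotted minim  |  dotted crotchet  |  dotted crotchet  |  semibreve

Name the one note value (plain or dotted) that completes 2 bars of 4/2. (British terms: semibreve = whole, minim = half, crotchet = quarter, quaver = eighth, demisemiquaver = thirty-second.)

2 bars of 4/2 = 32 eighth notes.
Working in eighth notes: dotted minim = 6; dotted crotchet = 3; dotted crotchet = 3; semibreve = 8.
Sum: 6 + 3 + 3 + 8 = 20.
Remaining: 32 − 20 = 12 eighth notes, which is a dotted whole note.

dotted whole note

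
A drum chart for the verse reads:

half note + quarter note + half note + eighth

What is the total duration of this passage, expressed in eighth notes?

Each duration in eighth notes: half note = 4; quarter note = 2; half note = 4; eighth = 1.
Altogether 4 + 2 + 4 + 1 = 11 eighth notes.

11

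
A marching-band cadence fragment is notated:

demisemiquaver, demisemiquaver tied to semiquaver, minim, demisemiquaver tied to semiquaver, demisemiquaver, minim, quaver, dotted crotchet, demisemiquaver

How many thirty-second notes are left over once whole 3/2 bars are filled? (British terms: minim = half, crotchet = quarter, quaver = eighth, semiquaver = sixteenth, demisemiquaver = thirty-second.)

9

One bar of 3/2 = 48 thirty-second notes.
Convert each value to thirty-second notes: demisemiquaver = 1; demisemiquaver tied to semiquaver (demisemiquaver + semiquaver) = 3; minim = 16; demisemiquaver tied to semiquaver (demisemiquaver + semiquaver) = 3; demisemiquaver = 1; minim = 16; quaver = 4; dotted crotchet = 12; demisemiquaver = 1.
Adding: 1 + 3 + 16 + 3 + 1 + 16 + 4 + 12 + 1 = 57.
57 ÷ 48 = 1 complete bar with 9 thirty-second notes remaining.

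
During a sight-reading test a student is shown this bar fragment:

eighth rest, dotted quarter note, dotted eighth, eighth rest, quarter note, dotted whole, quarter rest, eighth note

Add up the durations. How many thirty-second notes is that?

Working in thirty-second notes: eighth rest = 4; dotted quarter note = 12; dotted eighth = 6; eighth rest = 4; quarter note = 8; dotted whole = 48; quarter rest = 8; eighth note = 4.
Total: 4 + 12 + 6 + 4 + 8 + 48 + 8 + 4 = 94 thirty-second notes.

94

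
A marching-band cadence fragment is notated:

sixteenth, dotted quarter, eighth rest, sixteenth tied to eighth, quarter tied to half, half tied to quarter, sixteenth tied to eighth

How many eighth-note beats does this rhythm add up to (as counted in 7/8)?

One eighth-note beat = 2 sixteenth notes.
Working in sixteenth notes: sixteenth = 1; dotted quarter = 6; eighth rest = 2; sixteenth tied to eighth (sixteenth + eighth) = 3; quarter tied to half (quarter + half) = 12; half tied to quarter (half + quarter) = 12; sixteenth tied to eighth (sixteenth + eighth) = 3.
Adding: 1 + 6 + 2 + 3 + 12 + 12 + 3 = 39.
39 ÷ 2 = 19.5 beats.

19.5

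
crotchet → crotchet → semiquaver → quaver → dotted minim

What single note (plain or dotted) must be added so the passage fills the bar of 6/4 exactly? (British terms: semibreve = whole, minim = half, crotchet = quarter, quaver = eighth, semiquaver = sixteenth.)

sixteenth note

The bar of 6/4 = 24 sixteenth notes.
Convert each value to sixteenth notes: crotchet = 4; crotchet = 4; semiquaver = 1; quaver = 2; dotted minim = 12.
Altogether 4 + 4 + 1 + 2 + 12 = 23.
Remaining: 24 − 23 = 1 sixteenth note, which is a sixteenth note.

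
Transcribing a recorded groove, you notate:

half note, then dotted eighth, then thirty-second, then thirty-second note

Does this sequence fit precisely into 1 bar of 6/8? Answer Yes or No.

Yes

One bar of 6/8 = 24 thirty-second notes.
Working in thirty-second notes: half note = 16; dotted eighth = 6; thirty-second = 1; thirty-second note = 1.
Adding: 16 + 6 + 1 + 1 = 24.
24 equals 24, so the answer is Yes.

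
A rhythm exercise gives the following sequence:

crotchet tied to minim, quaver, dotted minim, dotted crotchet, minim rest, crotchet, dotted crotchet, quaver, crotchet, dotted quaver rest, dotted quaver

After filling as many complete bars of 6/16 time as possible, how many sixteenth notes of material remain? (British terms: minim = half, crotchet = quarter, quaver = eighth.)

2

One bar of 6/16 = 6 sixteenth notes.
Working in sixteenth notes: crotchet tied to minim (crotchet + minim) = 12; quaver = 2; dotted minim = 12; dotted crotchet = 6; minim rest = 8; crotchet = 4; dotted crotchet = 6; quaver = 2; crotchet = 4; dotted quaver rest = 3; dotted quaver = 3.
Sum: 12 + 2 + 12 + 6 + 8 + 4 + 6 + 2 + 4 + 3 + 3 = 62.
62 ÷ 6 = 10 complete bars with 2 sixteenth notes remaining.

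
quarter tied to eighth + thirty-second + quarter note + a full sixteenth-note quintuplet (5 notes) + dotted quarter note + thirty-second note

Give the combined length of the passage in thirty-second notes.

42

Each duration in thirty-second notes: quarter tied to eighth (quarter + eighth) = 12; thirty-second = 1; quarter note = 8; a full sixteenth-note quintuplet (5 notes) (five quintuplet sixteenths span one quarter) = 8; dotted quarter note = 12; thirty-second note = 1.
Sum: 12 + 1 + 8 + 8 + 12 + 1 = 42 thirty-second notes.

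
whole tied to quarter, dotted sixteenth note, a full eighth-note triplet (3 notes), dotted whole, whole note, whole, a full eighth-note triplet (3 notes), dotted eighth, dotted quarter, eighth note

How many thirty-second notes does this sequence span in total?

Working in thirty-second notes: whole tied to quarter (whole + quarter) = 40; dotted sixteenth note = 3; a full eighth-note triplet (3 notes) (three triplet eighths span one quarter) = 8; dotted whole = 48; whole note = 32; whole = 32; a full eighth-note triplet (3 notes) (three triplet eighths span one quarter) = 8; dotted eighth = 6; dotted quarter = 12; eighth note = 4.
Total: 40 + 3 + 8 + 48 + 32 + 32 + 8 + 6 + 12 + 4 = 193 thirty-second notes.

193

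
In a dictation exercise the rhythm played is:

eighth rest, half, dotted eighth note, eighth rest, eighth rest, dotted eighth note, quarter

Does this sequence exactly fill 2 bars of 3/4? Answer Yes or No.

One bar of 3/4 = 12 sixteenth notes, so 2 bars = 24.
Working in sixteenth notes: eighth rest = 2; half = 8; dotted eighth note = 3; eighth rest = 2; eighth rest = 2; dotted eighth note = 3; quarter = 4.
Total: 2 + 8 + 3 + 2 + 2 + 3 + 4 = 24.
24 equals 24, so the answer is Yes.

Yes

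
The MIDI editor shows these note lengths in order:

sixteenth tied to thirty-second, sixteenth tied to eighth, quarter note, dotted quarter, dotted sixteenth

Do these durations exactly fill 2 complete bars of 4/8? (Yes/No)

Yes

One bar of 4/8 = 16 thirty-second notes, so 2 bars = 32.
In thirty-second notes: sixteenth tied to thirty-second (sixteenth + thirty-second) = 3; sixteenth tied to eighth (sixteenth + eighth) = 6; quarter note = 8; dotted quarter = 12; dotted sixteenth = 3.
Total: 3 + 6 + 8 + 12 + 3 = 32.
32 equals 32, so the answer is Yes.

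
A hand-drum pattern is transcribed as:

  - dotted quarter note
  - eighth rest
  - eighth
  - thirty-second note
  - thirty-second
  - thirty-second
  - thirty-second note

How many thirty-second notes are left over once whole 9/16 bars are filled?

6

One bar of 9/16 = 18 thirty-second notes.
Convert each value to thirty-second notes: dotted quarter note = 12; eighth rest = 4; eighth = 4; thirty-second note = 1; thirty-second = 1; thirty-second = 1; thirty-second note = 1.
Altogether 12 + 4 + 4 + 1 + 1 + 1 + 1 = 24.
24 ÷ 18 = 1 complete bar with 6 thirty-second notes remaining.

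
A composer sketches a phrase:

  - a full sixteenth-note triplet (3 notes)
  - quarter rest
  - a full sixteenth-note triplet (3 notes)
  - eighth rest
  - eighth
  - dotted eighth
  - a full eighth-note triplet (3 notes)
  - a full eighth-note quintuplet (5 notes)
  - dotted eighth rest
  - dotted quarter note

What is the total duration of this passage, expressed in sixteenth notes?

36

Express everything in sixteenth notes: a full sixteenth-note triplet (3 notes) (three triplet sixteenths span one eighth) = 2; quarter rest = 4; a full sixteenth-note triplet (3 notes) (three triplet sixteenths span one eighth) = 2; eighth rest = 2; eighth = 2; dotted eighth = 3; a full eighth-note triplet (3 notes) (three triplet eighths span one quarter) = 4; a full eighth-note quintuplet (5 notes) (five quintuplet eighths span one half) = 8; dotted eighth rest = 3; dotted quarter note = 6.
Adding: 2 + 4 + 2 + 2 + 2 + 3 + 4 + 8 + 3 + 6 = 36 sixteenth notes.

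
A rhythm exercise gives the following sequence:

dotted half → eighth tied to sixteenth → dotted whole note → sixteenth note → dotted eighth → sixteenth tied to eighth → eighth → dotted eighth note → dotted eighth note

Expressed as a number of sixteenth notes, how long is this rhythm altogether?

54

In sixteenth notes: dotted half = 12; eighth tied to sixteenth (eighth + sixteenth) = 3; dotted whole note = 24; sixteenth note = 1; dotted eighth = 3; sixteenth tied to eighth (sixteenth + eighth) = 3; eighth = 2; dotted eighth note = 3; dotted eighth note = 3.
Adding: 12 + 3 + 24 + 1 + 3 + 3 + 2 + 3 + 3 = 54 sixteenth notes.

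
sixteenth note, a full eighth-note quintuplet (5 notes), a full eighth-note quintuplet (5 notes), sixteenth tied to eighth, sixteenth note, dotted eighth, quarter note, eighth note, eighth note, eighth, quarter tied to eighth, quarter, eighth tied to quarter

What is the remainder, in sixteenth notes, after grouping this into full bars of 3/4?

One bar of 3/4 = 12 sixteenth notes.
Working in sixteenth notes: sixteenth note = 1; a full eighth-note quintuplet (5 notes) (five quintuplet eighths span one half) = 8; a full eighth-note quintuplet (5 notes) (five quintuplet eighths span one half) = 8; sixteenth tied to eighth (sixteenth + eighth) = 3; sixteenth note = 1; dotted eighth = 3; quarter note = 4; eighth note = 2; eighth note = 2; eighth = 2; quarter tied to eighth (quarter + eighth) = 6; quarter = 4; eighth tied to quarter (eighth + quarter) = 6.
Altogether 1 + 8 + 8 + 3 + 1 + 3 + 4 + 2 + 2 + 2 + 6 + 4 + 6 = 50.
50 ÷ 12 = 4 complete bars with 2 sixteenth notes remaining.

2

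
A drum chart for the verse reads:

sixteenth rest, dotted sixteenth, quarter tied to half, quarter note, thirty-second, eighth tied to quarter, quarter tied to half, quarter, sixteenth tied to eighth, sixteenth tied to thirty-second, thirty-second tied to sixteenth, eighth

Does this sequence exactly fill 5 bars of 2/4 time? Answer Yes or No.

No

One bar of 2/4 = 16 thirty-second notes, so 5 bars = 80.
Each duration in thirty-second notes: sixteenth rest = 2; dotted sixteenth = 3; quarter tied to half (quarter + half) = 24; quarter note = 8; thirty-second = 1; eighth tied to quarter (eighth + quarter) = 12; quarter tied to half (quarter + half) = 24; quarter = 8; sixteenth tied to eighth (sixteenth + eighth) = 6; sixteenth tied to thirty-second (sixteenth + thirty-second) = 3; thirty-second tied to sixteenth (thirty-second + sixteenth) = 3; eighth = 4.
Total: 2 + 3 + 24 + 8 + 1 + 12 + 24 + 8 + 6 + 3 + 3 + 4 = 98.
98 exceeds 80, so the answer is No.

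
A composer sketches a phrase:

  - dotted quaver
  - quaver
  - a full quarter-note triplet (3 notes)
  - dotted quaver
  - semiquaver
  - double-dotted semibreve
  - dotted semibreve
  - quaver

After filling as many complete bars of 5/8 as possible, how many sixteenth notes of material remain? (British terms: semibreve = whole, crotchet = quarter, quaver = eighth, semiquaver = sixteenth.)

One bar of 5/8 = 10 sixteenth notes.
Express everything in sixteenth notes: dotted quaver = 3; quaver = 2; a full quarter-note triplet (3 notes) (three triplet quarters span one half) = 8; dotted quaver = 3; semiquaver = 1; double-dotted semibreve = 28; dotted semibreve = 24; quaver = 2.
Total: 3 + 2 + 8 + 3 + 1 + 28 + 24 + 2 = 71.
71 ÷ 10 = 7 complete bars with 1 sixteenth note remaining.

1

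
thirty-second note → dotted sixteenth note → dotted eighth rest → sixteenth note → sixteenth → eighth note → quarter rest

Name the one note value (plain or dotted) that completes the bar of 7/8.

The bar of 7/8 = 28 thirty-second notes.
In thirty-second notes: thirty-second note = 1; dotted sixteenth note = 3; dotted eighth rest = 6; sixteenth note = 2; sixteenth = 2; eighth note = 4; quarter rest = 8.
Sum: 1 + 3 + 6 + 2 + 2 + 4 + 8 = 26.
Remaining: 28 − 26 = 2 thirty-second notes, which is a sixteenth note.

sixteenth note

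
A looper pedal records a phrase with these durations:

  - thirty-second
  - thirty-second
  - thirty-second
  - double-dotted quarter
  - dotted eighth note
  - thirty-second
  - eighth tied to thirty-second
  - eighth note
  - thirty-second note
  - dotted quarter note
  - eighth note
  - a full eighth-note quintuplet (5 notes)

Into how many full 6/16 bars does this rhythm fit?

5

One bar of 6/16 = 12 thirty-second notes.
Convert each value to thirty-second notes: thirty-second = 1; thirty-second = 1; thirty-second = 1; double-dotted quarter = 14; dotted eighth note = 6; thirty-second = 1; eighth tied to thirty-second (eighth + thirty-second) = 5; eighth note = 4; thirty-second note = 1; dotted quarter note = 12; eighth note = 4; a full eighth-note quintuplet (5 notes) (five quintuplet eighths span one half) = 16.
Altogether 1 + 1 + 1 + 14 + 6 + 1 + 5 + 4 + 1 + 12 + 4 + 16 = 66.
66 ÷ 12 = 5 complete bars with 6 left over.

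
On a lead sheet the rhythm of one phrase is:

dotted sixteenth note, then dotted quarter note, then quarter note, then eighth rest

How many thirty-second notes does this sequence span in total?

Express everything in thirty-second notes: dotted sixteenth note = 3; dotted quarter note = 12; quarter note = 8; eighth rest = 4.
Sum: 3 + 12 + 8 + 4 = 27 thirty-second notes.

27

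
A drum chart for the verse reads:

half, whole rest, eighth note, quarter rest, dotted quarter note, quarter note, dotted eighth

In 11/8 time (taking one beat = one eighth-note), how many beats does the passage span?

21.5

One eighth-note beat = 2 sixteenth notes.
In sixteenth notes: half = 8; whole rest = 16; eighth note = 2; quarter rest = 4; dotted quarter note = 6; quarter note = 4; dotted eighth = 3.
Total: 8 + 16 + 2 + 4 + 6 + 4 + 3 = 43.
43 ÷ 2 = 21.5 beats.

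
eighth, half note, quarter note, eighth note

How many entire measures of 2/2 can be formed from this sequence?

One bar of 2/2 = 8 eighth notes.
Express everything in eighth notes: eighth = 1; half note = 4; quarter note = 2; eighth note = 1.
Sum: 1 + 4 + 2 + 1 = 8.
8 ÷ 8 = 1 complete bar with 0 left over.

1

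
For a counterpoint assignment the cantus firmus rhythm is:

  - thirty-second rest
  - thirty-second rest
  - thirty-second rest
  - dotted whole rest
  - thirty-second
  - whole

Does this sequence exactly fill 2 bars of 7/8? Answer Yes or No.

One bar of 7/8 = 28 thirty-second notes, so 2 bars = 56.
In thirty-second notes: thirty-second rest = 1; thirty-second rest = 1; thirty-second rest = 1; dotted whole rest = 48; thirty-second = 1; whole = 32.
Total: 1 + 1 + 1 + 48 + 1 + 32 = 84.
84 exceeds 56, so the answer is No.

No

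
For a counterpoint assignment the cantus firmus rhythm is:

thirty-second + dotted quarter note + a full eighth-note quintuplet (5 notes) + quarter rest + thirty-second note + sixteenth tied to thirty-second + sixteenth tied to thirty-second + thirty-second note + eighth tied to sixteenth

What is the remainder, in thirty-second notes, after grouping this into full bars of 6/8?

One bar of 6/8 = 24 thirty-second notes.
In thirty-second notes: thirty-second = 1; dotted quarter note = 12; a full eighth-note quintuplet (5 notes) (five quintuplet eighths span one half) = 16; quarter rest = 8; thirty-second note = 1; sixteenth tied to thirty-second (sixteenth + thirty-second) = 3; sixteenth tied to thirty-second (sixteenth + thirty-second) = 3; thirty-second note = 1; eighth tied to sixteenth (eighth + sixteenth) = 6.
Sum: 1 + 12 + 16 + 8 + 1 + 3 + 3 + 1 + 6 = 51.
51 ÷ 24 = 2 complete bars with 3 thirty-second notes remaining.

3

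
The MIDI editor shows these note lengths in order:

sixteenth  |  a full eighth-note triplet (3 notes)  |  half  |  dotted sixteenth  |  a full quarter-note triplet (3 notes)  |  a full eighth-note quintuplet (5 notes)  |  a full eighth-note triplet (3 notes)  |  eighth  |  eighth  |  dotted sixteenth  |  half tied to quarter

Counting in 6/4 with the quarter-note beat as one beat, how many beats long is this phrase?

One quarter-note beat = 8 thirty-second notes.
Convert each value to thirty-second notes: sixteenth = 2; a full eighth-note triplet (3 notes) (three triplet eighths span one quarter) = 8; half = 16; dotted sixteenth = 3; a full quarter-note triplet (3 notes) (three triplet quarters span one half) = 16; a full eighth-note quintuplet (5 notes) (five quintuplet eighths span one half) = 16; a full eighth-note triplet (3 notes) (three triplet eighths span one quarter) = 8; eighth = 4; eighth = 4; dotted sixteenth = 3; half tied to quarter (half + quarter) = 24.
Adding: 2 + 8 + 16 + 3 + 16 + 16 + 8 + 4 + 4 + 3 + 24 = 104.
104 ÷ 8 = 13 beats.

13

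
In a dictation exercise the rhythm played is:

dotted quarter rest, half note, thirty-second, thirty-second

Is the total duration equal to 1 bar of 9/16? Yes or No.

One bar of 9/16 = 18 thirty-second notes.
Express everything in thirty-second notes: dotted quarter rest = 12; half note = 16; thirty-second = 1; thirty-second = 1.
Altogether 12 + 16 + 1 + 1 = 30.
30 exceeds 18, so the answer is No.

No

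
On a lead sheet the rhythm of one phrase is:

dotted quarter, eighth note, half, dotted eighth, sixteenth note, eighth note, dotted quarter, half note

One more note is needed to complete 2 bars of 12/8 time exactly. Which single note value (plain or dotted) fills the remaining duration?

dotted half note

2 bars of 12/8 = 48 sixteenth notes.
Express everything in sixteenth notes: dotted quarter = 6; eighth note = 2; half = 8; dotted eighth = 3; sixteenth note = 1; eighth note = 2; dotted quarter = 6; half note = 8.
Altogether 6 + 2 + 8 + 3 + 1 + 2 + 6 + 8 = 36.
Remaining: 48 − 36 = 12 sixteenth notes, which is a dotted half note.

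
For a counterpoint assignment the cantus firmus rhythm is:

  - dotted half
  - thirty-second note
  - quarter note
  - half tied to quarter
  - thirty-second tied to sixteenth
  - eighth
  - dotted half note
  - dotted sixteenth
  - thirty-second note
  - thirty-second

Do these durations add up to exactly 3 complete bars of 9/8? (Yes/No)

No

One bar of 9/8 = 36 thirty-second notes, so 3 bars = 108.
In thirty-second notes: dotted half = 24; thirty-second note = 1; quarter note = 8; half tied to quarter (half + quarter) = 24; thirty-second tied to sixteenth (thirty-second + sixteenth) = 3; eighth = 4; dotted half note = 24; dotted sixteenth = 3; thirty-second note = 1; thirty-second = 1.
Total: 24 + 1 + 8 + 24 + 3 + 4 + 24 + 3 + 1 + 1 = 93.
93 falls short of 108, so the answer is No.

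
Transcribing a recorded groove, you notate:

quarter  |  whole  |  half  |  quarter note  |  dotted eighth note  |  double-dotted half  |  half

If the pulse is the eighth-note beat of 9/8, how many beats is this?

One eighth-note beat = 2 sixteenth notes.
Express everything in sixteenth notes: quarter = 4; whole = 16; half = 8; quarter note = 4; dotted eighth note = 3; double-dotted half = 14; half = 8.
Adding: 4 + 16 + 8 + 4 + 3 + 14 + 8 = 57.
57 ÷ 2 = 28.5 beats.

28.5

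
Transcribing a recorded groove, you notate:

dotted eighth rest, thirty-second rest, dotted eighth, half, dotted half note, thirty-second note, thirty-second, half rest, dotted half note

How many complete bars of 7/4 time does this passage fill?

One bar of 7/4 = 56 thirty-second notes.
Each duration in thirty-second notes: dotted eighth rest = 6; thirty-second rest = 1; dotted eighth = 6; half = 16; dotted half note = 24; thirty-second note = 1; thirty-second = 1; half rest = 16; dotted half note = 24.
Altogether 6 + 1 + 6 + 16 + 24 + 1 + 1 + 16 + 24 = 95.
95 ÷ 56 = 1 complete bar with 39 left over.

1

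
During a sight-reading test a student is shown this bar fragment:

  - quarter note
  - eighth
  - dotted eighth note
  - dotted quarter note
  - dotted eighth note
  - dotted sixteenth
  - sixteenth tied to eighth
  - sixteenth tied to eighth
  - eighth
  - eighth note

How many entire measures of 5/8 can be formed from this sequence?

2

One bar of 5/8 = 20 thirty-second notes.
Working in thirty-second notes: quarter note = 8; eighth = 4; dotted eighth note = 6; dotted quarter note = 12; dotted eighth note = 6; dotted sixteenth = 3; sixteenth tied to eighth (sixteenth + eighth) = 6; sixteenth tied to eighth (sixteenth + eighth) = 6; eighth = 4; eighth note = 4.
Adding: 8 + 4 + 6 + 12 + 6 + 3 + 6 + 6 + 4 + 4 = 59.
59 ÷ 20 = 2 complete bars with 19 left over.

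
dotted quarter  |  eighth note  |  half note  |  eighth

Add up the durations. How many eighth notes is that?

9

Working in eighth notes: dotted quarter = 3; eighth note = 1; half note = 4; eighth = 1.
Total: 3 + 1 + 4 + 1 = 9 eighth notes.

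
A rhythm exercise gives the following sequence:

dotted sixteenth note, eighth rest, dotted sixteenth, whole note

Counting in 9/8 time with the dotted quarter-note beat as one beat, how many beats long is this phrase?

One dotted quarter-note beat = 12 thirty-second notes.
In thirty-second notes: dotted sixteenth note = 3; eighth rest = 4; dotted sixteenth = 3; whole note = 32.
Adding: 3 + 4 + 3 + 32 = 42.
42 ÷ 12 = 3.5 beats.

3.5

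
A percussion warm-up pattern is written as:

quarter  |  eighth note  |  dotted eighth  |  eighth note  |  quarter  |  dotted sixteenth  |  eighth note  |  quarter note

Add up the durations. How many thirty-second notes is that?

45

Express everything in thirty-second notes: quarter = 8; eighth note = 4; dotted eighth = 6; eighth note = 4; quarter = 8; dotted sixteenth = 3; eighth note = 4; quarter note = 8.
Total: 8 + 4 + 6 + 4 + 8 + 3 + 4 + 8 = 45 thirty-second notes.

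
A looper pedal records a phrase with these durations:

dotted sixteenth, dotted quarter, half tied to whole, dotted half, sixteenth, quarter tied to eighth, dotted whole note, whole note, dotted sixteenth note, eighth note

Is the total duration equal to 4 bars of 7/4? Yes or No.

No

One bar of 7/4 = 56 thirty-second notes, so 4 bars = 224.
In thirty-second notes: dotted sixteenth = 3; dotted quarter = 12; half tied to whole (half + whole) = 48; dotted half = 24; sixteenth = 2; quarter tied to eighth (quarter + eighth) = 12; dotted whole note = 48; whole note = 32; dotted sixteenth note = 3; eighth note = 4.
Total: 3 + 12 + 48 + 24 + 2 + 12 + 48 + 32 + 3 + 4 = 188.
188 falls short of 224, so the answer is No.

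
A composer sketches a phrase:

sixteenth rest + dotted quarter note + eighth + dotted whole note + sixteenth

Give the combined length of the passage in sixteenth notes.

Express everything in sixteenth notes: sixteenth rest = 1; dotted quarter note = 6; eighth = 2; dotted whole note = 24; sixteenth = 1.
Altogether 1 + 6 + 2 + 24 + 1 = 34 sixteenth notes.

34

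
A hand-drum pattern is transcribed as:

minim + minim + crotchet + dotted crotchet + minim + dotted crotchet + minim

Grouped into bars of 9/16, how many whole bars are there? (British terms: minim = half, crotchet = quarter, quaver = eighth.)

5

One bar of 9/16 = 9 sixteenth notes.
Each duration in sixteenth notes: minim = 8; minim = 8; crotchet = 4; dotted crotchet = 6; minim = 8; dotted crotchet = 6; minim = 8.
Sum: 8 + 8 + 4 + 6 + 8 + 6 + 8 = 48.
48 ÷ 9 = 5 complete bars with 3 left over.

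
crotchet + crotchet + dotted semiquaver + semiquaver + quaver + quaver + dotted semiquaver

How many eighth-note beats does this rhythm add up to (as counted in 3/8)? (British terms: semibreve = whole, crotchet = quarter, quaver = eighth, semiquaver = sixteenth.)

One eighth-note beat = 4 thirty-second notes.
Working in thirty-second notes: crotchet = 8; crotchet = 8; dotted semiquaver = 3; semiquaver = 2; quaver = 4; quaver = 4; dotted semiquaver = 3.
Sum: 8 + 8 + 3 + 2 + 4 + 4 + 3 = 32.
32 ÷ 4 = 8 beats.

8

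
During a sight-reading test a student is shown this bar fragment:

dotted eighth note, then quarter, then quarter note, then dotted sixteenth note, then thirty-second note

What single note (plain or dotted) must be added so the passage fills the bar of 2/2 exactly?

The bar of 2/2 = 32 thirty-second notes.
In thirty-second notes: dotted eighth note = 6; quarter = 8; quarter note = 8; dotted sixteenth note = 3; thirty-second note = 1.
Adding: 6 + 8 + 8 + 3 + 1 = 26.
Remaining: 32 − 26 = 6 thirty-second notes, which is a dotted eighth note.

dotted eighth note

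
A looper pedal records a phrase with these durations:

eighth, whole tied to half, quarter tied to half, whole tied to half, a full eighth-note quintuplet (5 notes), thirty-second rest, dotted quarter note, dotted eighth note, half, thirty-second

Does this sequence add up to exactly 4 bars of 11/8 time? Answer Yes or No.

One bar of 11/8 = 44 thirty-second notes, so 4 bars = 176.
Convert each value to thirty-second notes: eighth = 4; whole tied to half (whole + half) = 48; quarter tied to half (quarter + half) = 24; whole tied to half (whole + half) = 48; a full eighth-note quintuplet (5 notes) (five quintuplet eighths span one half) = 16; thirty-second rest = 1; dotted quarter note = 12; dotted eighth note = 6; half = 16; thirty-second = 1.
Altogether 4 + 48 + 24 + 48 + 16 + 1 + 12 + 6 + 16 + 1 = 176.
176 equals 176, so the answer is Yes.

Yes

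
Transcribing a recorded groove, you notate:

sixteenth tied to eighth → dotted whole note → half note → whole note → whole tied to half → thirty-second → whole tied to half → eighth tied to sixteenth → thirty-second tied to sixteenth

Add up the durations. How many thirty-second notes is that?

208

Express everything in thirty-second notes: sixteenth tied to eighth (sixteenth + eighth) = 6; dotted whole note = 48; half note = 16; whole note = 32; whole tied to half (whole + half) = 48; thirty-second = 1; whole tied to half (whole + half) = 48; eighth tied to sixteenth (eighth + sixteenth) = 6; thirty-second tied to sixteenth (thirty-second + sixteenth) = 3.
Sum: 6 + 48 + 16 + 32 + 48 + 1 + 48 + 6 + 3 = 208 thirty-second notes.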